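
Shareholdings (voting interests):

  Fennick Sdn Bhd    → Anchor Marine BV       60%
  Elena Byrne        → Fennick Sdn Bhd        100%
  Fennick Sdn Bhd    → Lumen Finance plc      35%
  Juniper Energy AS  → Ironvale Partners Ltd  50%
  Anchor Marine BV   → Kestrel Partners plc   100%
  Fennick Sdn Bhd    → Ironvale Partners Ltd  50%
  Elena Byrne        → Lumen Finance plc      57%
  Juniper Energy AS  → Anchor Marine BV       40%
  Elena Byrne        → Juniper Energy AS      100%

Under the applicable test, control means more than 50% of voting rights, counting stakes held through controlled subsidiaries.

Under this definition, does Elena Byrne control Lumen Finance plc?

Elena holds 100% of Fennick, so Elena controls Fennick.
Fennick and Elena together hold 35% + 57% = 92% of Lumen, so Elena controls Lumen.

Yes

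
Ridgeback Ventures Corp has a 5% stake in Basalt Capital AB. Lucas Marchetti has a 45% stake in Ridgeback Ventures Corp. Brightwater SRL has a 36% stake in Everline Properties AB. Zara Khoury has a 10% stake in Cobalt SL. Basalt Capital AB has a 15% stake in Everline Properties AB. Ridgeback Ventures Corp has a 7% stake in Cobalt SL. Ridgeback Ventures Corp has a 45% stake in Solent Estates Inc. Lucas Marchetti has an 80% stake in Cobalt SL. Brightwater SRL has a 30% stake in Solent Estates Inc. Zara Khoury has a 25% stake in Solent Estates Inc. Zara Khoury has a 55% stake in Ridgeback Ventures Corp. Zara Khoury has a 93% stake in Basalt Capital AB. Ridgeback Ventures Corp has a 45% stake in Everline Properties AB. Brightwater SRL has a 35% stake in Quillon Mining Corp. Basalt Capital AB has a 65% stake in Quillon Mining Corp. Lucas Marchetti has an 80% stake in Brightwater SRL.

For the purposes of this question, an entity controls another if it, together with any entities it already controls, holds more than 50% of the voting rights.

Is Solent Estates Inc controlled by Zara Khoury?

Yes

Zara holds 55% of Ridgeback, so Zara controls Ridgeback.
Ridgeback and Zara together hold 45% + 25% = 70% of Solent, so Zara controls Solent.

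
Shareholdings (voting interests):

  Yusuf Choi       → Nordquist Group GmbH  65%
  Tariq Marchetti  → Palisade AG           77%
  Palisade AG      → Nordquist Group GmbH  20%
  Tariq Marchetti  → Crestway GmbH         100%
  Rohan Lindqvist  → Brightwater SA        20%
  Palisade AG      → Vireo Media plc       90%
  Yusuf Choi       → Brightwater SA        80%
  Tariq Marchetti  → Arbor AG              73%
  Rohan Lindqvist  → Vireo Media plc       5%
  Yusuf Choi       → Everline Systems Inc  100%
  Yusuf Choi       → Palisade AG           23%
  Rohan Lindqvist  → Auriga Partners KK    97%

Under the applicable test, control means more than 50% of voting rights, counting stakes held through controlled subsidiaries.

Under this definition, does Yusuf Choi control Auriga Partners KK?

No

Yusuf holds 80% of Brightwater, so Yusuf controls Brightwater.
Yusuf holds 65% of Nordquist, so Yusuf controls Nordquist.
Yusuf holds 100% of Everline, so Yusuf controls Everline.
Neither Yusuf nor any entity Yusuf controls holds any voting interest in Auriga.
So Yusuf does not control Auriga.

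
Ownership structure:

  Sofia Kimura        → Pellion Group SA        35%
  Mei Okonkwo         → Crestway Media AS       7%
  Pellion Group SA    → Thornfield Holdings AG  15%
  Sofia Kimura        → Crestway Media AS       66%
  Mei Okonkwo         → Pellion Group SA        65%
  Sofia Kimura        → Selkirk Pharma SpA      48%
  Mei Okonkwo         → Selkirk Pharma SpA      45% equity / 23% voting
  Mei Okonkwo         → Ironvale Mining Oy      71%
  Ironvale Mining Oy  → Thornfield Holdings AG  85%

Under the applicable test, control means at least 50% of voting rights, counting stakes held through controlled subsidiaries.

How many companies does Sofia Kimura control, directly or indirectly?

Sofia holds 66% of Crestway, so Sofia controls Crestway.
No other company's threshold is met.
Sofia controls 1 company.

1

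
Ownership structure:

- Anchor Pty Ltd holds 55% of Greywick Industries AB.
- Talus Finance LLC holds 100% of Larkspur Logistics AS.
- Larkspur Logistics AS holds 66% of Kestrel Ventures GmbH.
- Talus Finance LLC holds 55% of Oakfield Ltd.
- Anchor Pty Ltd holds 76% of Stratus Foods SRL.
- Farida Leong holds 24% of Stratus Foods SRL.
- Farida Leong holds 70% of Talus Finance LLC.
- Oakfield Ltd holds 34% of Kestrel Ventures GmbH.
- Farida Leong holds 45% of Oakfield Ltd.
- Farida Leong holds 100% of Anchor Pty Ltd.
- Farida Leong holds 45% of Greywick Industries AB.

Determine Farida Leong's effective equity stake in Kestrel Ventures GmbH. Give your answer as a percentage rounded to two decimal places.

74.59%

Farida reaches Kestrel along 3 paths.
Via Oakfield: 45% × 34% = 15.3%.
Via Talus → Oakfield: 70% × 55% × 34% = 13.09%.
Via Talus → Larkspur: 70% × 100% × 66% = 46.2%.
Total: 15.3% + 13.09% + 46.2% = 74.59%.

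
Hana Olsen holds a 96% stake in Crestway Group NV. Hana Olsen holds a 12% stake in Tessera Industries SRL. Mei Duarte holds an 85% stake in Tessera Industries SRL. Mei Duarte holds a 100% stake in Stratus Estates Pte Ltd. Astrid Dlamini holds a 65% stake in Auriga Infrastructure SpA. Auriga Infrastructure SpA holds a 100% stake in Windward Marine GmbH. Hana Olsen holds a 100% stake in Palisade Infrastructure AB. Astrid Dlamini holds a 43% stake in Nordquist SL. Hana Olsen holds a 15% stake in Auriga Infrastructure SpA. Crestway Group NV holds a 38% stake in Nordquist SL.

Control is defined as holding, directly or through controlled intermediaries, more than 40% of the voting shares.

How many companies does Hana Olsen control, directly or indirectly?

2

Hana holds 96% of Crestway, so Hana controls Crestway.
Hana holds 100% of Palisade, so Hana controls Palisade.
No other company's threshold is met.
Hana controls 2 companies.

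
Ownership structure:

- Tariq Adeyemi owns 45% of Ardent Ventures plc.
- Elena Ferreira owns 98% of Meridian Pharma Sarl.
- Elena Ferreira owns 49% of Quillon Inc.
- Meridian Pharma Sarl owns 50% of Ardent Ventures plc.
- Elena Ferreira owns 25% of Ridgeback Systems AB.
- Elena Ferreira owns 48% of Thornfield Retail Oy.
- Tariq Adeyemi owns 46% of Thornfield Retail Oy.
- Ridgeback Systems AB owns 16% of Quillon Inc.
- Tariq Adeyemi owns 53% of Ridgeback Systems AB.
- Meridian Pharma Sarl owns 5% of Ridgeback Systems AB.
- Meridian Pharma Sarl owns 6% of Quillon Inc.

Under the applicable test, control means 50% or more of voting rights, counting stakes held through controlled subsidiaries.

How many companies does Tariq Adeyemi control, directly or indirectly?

Tariq holds 53% of Ridgeback, so Tariq controls Ridgeback.
No other company's threshold is met.
Tariq controls 1 company.

1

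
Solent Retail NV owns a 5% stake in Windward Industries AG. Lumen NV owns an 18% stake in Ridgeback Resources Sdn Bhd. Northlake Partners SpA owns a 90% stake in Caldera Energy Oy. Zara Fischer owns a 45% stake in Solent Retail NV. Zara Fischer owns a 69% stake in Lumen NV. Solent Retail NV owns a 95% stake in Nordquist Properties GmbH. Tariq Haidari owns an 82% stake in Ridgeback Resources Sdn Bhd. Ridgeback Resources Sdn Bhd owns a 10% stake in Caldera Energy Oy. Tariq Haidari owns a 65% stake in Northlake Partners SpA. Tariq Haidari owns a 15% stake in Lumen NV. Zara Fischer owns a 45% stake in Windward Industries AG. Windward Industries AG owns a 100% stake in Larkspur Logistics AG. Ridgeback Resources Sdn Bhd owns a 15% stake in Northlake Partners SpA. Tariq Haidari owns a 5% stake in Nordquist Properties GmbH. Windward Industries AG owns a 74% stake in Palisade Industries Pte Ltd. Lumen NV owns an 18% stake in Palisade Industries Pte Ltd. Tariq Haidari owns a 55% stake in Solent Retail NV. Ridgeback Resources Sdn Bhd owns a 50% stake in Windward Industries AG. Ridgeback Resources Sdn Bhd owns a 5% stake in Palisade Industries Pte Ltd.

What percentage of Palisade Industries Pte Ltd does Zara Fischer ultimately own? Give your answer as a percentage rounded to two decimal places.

52.60%

Zara reaches Palisade along 5 paths.
Via Windward: 45% × 74% = 33.3%.
Via Solent → Windward: 45% × 5% × 74% = 1.665%.
Via Lumen → Ridgeback → Windward: 69% × 18% × 50% × 74% = 4.5954%.
Via Lumen: 69% × 18% = 12.42%.
Via Lumen → Ridgeback: 69% × 18% × 5% = 0.621%.
Total: 33.3% + 1.665% + 4.5954% + 12.42% + 0.621% = 52.6014%.
Rounded: 52.60%.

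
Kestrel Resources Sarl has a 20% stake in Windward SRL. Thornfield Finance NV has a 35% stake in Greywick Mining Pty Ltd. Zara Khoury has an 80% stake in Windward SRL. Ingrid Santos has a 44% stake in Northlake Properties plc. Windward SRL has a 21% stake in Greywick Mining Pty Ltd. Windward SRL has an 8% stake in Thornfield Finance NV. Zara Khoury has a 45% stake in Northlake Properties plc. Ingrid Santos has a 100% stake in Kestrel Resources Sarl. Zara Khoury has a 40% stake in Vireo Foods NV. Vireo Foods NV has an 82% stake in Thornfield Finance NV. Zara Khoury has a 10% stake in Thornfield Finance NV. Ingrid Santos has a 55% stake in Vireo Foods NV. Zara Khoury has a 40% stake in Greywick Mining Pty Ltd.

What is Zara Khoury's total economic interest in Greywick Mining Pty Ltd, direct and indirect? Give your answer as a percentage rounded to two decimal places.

74.02%

Zara reaches Greywick along 5 paths.
Direct stake: 40% = 40%.
Via Thornfield: 10% × 35% = 3.5%.
Via Windward → Thornfield: 80% × 8% × 35% = 2.24%.
Via Vireo → Thornfield: 40% × 82% × 35% = 11.48%.
Via Windward: 80% × 21% = 16.8%.
Total: 40% + 3.5% + 2.24% + 11.48% + 16.8% = 74.02%.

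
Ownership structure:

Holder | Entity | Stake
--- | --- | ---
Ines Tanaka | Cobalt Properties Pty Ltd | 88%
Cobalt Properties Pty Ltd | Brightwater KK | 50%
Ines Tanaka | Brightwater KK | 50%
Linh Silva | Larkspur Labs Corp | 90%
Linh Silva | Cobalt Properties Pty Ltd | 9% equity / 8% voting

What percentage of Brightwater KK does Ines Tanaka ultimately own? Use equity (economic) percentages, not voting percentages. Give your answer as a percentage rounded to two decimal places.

94.00%

Ines reaches Brightwater along 2 paths.
Via Cobalt: 88% × 50% = 44%.
Direct stake: 50% = 50%.
Total: 44% + 50% = 94%.
Rounded: 94.00%.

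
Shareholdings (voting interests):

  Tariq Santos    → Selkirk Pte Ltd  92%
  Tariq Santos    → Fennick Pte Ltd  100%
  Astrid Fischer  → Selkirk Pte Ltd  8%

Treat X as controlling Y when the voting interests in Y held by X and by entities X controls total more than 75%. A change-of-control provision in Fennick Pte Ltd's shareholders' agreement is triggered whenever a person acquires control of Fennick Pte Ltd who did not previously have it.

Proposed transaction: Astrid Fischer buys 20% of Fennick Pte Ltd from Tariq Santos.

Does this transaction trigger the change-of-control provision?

No

The purchase adds only to Astrid's holdings (Tariq's stake shrinks), so Astrid is the only person who could newly come to control Fennick.
Astrid's largest direct stake is 8% in Selkirk, which does not meet the threshold, so Astrid controls no company.
Neither Astrid nor any entity Astrid controls holds any voting interest in Fennick.
So before the transaction, Astrid does not control Fennick.
After the purchase, Astrid holds 20% of Fennick directly, and Tariq's stake falls to 80%.
After the transaction, Astrid's side holds 20% of Fennick, not > 75%, so Astrid still does not control Fennick.
No new person acquires control, so the clause is not triggered.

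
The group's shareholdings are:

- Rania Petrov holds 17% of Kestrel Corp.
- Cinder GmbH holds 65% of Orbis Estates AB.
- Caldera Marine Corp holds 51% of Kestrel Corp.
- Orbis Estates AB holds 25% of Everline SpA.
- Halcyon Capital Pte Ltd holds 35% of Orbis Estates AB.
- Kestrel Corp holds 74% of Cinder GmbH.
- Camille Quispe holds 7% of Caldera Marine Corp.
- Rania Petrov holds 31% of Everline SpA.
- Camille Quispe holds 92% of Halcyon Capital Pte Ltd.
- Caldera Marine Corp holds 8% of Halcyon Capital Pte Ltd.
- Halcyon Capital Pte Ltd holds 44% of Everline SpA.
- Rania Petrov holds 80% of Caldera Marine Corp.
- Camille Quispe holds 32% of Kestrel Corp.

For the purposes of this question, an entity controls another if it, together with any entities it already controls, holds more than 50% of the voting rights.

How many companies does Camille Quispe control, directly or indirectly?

Camille holds 92% of Halcyon, so Camille controls Halcyon.
No other company's threshold is met.
Camille controls 1 company.

1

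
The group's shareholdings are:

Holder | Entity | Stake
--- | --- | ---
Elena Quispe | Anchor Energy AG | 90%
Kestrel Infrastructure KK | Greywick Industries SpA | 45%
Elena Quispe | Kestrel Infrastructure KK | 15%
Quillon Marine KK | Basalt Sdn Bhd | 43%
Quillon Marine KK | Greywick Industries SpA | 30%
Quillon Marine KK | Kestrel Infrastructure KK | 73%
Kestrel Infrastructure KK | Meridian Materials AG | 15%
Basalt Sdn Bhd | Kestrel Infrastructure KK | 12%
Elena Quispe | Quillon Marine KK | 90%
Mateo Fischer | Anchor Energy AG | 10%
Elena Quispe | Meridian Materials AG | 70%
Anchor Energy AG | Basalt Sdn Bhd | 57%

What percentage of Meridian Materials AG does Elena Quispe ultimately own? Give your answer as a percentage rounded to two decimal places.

83.73%

Elena reaches Meridian along 5 paths.
Via Quillon → Kestrel: 90% × 73% × 15% = 9.855%.
Via Kestrel: 15% × 15% = 2.25%.
Via Quillon → Basalt → Kestrel: 90% × 43% × 12% × 15% = 0.6966%.
Via Anchor → Basalt → Kestrel: 90% × 57% × 12% × 15% = 0.9234%.
Direct stake: 70% = 70%.
Total: 9.855% + 2.25% + 0.6966% + 0.9234% + 70% = 83.725%.
Rounded: 83.73%.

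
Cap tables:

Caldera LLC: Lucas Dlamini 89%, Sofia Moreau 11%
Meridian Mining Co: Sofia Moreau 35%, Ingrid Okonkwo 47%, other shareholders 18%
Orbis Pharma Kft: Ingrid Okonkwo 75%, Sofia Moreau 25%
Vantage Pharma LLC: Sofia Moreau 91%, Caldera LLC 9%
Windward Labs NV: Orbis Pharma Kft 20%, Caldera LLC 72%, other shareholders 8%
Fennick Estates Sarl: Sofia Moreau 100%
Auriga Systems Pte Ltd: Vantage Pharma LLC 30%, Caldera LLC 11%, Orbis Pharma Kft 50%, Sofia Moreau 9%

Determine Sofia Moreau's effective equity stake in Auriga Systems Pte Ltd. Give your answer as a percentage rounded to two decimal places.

50.31%

Sofia reaches Auriga along 5 paths.
Via Vantage: 91% × 30% = 27.3%.
Via Caldera → Vantage: 11% × 9% × 30% = 0.297%.
Via Caldera: 11% × 11% = 1.21%.
Via Orbis: 25% × 50% = 12.5%.
Direct stake: 9% = 9%.
Total: 27.3% + 0.297% + 1.21% + 12.5% + 9% = 50.307%.
Rounded: 50.31%.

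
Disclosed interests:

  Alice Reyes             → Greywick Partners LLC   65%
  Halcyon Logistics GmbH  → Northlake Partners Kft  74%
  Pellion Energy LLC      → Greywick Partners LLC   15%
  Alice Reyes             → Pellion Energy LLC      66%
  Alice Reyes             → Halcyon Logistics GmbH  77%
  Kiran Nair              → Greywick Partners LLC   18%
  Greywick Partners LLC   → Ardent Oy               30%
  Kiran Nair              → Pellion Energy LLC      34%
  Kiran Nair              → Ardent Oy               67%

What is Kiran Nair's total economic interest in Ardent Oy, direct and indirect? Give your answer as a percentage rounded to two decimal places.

Kiran reaches Ardent along 3 paths.
Direct stake: 67% = 67%.
Via Pellion → Greywick: 34% × 15% × 30% = 1.53%.
Via Greywick: 18% × 30% = 5.4%.
Total: 67% + 1.53% + 5.4% = 73.93%.

73.93%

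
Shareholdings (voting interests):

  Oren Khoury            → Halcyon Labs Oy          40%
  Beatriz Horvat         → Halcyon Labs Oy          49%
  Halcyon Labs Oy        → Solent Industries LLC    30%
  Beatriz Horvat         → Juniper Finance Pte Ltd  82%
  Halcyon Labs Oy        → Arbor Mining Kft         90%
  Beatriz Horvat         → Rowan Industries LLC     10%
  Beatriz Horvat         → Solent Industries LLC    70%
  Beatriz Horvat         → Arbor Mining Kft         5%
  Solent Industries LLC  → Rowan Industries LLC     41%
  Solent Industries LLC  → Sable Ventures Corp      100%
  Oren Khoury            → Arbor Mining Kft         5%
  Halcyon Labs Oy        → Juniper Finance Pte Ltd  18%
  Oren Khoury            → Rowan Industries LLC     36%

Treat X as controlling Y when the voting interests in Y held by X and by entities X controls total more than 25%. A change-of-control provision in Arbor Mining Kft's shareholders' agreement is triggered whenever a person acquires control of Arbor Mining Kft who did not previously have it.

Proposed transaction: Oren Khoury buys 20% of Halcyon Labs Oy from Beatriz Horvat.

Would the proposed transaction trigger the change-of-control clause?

The purchase adds only to Oren's holdings (Beatriz's stake shrinks), so Oren is the only person who could newly come to control Arbor.
Oren holds 40% of Halcyon, so Oren controls Halcyon.
Halcyon and Oren together hold 90% + 5% = 95% of Arbor, so Oren controls Arbor.
So Oren already controls Arbor before the transaction.
After the purchase, Oren's direct stake in Halcyon rises to 40% + 20% = 60%, and Beatriz's stake falls to 29%.
Oren controlled Arbor already, so this is not a new person acquiring control; every other person's position is unchanged or reduced.
No new person acquires control, so the clause is not triggered.

No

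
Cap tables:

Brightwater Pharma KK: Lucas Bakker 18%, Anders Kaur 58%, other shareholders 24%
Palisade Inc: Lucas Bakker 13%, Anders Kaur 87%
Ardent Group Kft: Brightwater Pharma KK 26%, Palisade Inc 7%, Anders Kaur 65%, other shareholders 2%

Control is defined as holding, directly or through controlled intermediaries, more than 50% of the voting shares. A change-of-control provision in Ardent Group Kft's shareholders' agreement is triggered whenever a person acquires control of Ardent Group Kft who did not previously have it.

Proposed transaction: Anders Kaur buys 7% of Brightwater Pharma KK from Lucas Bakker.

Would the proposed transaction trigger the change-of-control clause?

The purchase adds only to Anders's holdings (Lucas's stake shrinks), so Anders is the only person who could newly come to control Ardent.
Anders holds 58% of Brightwater, so Anders controls Brightwater.
Anders holds 87% of Palisade, so Anders controls Palisade.
Brightwater and Palisade and Anders together hold 26% + 7% + 65% = 98% of Ardent, so Anders controls Ardent.
So Anders already controls Ardent before the transaction.
After the purchase, Anders's direct stake in Brightwater rises to 58% + 7% = 65%, and Lucas's stake falls to 11%.
Anders controlled Ardent already, so this is not a new person acquiring control; every other person's position is unchanged or reduced.
No new person acquires control, so the clause is not triggered.

No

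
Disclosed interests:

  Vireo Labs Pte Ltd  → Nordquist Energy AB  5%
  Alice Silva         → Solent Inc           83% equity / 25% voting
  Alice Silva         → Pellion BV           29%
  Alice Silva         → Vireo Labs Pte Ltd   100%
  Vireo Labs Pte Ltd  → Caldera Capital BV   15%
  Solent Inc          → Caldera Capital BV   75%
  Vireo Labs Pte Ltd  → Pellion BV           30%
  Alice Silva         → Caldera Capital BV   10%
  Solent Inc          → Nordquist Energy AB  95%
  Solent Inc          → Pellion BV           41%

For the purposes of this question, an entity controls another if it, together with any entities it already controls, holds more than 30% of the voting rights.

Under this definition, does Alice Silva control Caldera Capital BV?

Alice holds 100% of Vireo, so Alice controls Vireo.
Vireo and Alice together hold 30% + 29% = 59% of Pellion, so Alice controls Pellion.
In Caldera, Alice's side holds only 10% + 15% = 25%, not > 30%.
So Alice does not control Caldera.

No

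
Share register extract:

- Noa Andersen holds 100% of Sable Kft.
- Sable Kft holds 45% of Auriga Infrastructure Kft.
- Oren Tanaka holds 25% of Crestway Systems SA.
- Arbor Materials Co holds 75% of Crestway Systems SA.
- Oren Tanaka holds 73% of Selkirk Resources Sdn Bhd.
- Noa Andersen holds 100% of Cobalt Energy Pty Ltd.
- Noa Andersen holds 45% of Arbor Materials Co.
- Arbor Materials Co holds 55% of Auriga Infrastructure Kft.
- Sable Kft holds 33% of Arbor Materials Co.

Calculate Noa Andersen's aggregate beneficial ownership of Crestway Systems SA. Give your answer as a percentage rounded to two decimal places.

Noa reaches Crestway along 2 paths.
Via Sable → Arbor: 100% × 33% × 75% = 24.75%.
Via Arbor: 45% × 75% = 33.75%.
Total: 24.75% + 33.75% = 58.5%.
Rounded: 58.50%.

58.50%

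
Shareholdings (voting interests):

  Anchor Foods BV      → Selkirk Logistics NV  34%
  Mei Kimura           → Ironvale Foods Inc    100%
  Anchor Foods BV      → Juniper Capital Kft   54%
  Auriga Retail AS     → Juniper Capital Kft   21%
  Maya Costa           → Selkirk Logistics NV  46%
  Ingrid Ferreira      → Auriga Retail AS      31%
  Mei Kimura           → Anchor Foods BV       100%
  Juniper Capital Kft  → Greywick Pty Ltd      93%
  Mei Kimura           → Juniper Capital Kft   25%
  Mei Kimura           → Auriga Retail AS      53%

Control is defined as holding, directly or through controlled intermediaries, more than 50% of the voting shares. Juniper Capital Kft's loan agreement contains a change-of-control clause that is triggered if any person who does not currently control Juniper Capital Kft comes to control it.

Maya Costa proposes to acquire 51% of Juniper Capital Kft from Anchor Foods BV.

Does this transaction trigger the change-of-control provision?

Yes

The purchase adds only to Maya's holdings (Anchor's stake shrinks), so Maya is the only person who could newly come to control Juniper.
Maya's largest direct stake is 46% in Selkirk, which does not meet the threshold, so Maya controls no company.
Neither Maya nor any entity Maya controls holds any voting interest in Juniper.
So before the transaction, Maya does not control Juniper.
After the purchase, Maya holds 51% of Juniper directly, and Anchor's stake falls to 3%.
Maya holds 51% of Juniper, so Maya controls Juniper.
Maya did not control Juniper before and does after, so the clause is triggered.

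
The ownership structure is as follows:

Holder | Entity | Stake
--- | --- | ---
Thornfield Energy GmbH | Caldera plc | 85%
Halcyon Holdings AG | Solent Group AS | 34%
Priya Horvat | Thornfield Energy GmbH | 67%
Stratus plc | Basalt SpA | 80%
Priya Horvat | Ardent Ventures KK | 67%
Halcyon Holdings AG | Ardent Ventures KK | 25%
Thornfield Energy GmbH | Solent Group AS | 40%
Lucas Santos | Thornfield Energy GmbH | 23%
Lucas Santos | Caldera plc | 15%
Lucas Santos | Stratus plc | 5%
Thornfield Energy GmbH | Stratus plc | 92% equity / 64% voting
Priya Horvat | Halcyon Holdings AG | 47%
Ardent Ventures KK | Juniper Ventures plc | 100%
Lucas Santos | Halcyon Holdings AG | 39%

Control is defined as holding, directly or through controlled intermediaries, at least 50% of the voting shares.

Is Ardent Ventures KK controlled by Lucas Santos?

Lucas's largest direct stake is 39% in Halcyon, which does not meet the threshold, so Lucas controls no company.
Neither Lucas nor any entity Lucas controls holds any voting interest in Ardent.
So Lucas does not control Ardent.

No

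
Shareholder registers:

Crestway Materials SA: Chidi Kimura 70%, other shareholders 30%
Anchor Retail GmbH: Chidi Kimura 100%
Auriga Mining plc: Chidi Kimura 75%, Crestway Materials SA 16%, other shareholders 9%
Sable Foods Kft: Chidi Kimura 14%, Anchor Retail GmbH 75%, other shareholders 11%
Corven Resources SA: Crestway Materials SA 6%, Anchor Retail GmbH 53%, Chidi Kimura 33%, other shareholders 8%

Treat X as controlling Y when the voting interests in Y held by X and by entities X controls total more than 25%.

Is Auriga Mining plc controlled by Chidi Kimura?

Chidi holds 70% of Crestway, so Chidi controls Crestway.
Chidi and Crestway together hold 75% + 16% = 91% of Auriga, so Chidi controls Auriga.

Yes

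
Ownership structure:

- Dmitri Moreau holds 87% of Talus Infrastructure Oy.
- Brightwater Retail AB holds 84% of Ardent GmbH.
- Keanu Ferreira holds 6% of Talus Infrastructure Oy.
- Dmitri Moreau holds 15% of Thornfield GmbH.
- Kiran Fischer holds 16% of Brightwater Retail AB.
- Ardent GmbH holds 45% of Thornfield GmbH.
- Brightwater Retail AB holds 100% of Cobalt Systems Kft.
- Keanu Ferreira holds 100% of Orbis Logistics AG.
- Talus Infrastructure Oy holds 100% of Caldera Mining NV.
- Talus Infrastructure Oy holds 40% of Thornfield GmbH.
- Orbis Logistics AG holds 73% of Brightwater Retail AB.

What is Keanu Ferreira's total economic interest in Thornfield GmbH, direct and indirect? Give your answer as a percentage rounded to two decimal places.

29.99%

Keanu reaches Thornfield along 2 paths.
Via Orbis → Brightwater → Ardent: 100% × 73% × 84% × 45% = 27.594%.
Via Talus: 6% × 40% = 2.4%.
Total: 27.594% + 2.4% = 29.994%.
Rounded: 29.99%.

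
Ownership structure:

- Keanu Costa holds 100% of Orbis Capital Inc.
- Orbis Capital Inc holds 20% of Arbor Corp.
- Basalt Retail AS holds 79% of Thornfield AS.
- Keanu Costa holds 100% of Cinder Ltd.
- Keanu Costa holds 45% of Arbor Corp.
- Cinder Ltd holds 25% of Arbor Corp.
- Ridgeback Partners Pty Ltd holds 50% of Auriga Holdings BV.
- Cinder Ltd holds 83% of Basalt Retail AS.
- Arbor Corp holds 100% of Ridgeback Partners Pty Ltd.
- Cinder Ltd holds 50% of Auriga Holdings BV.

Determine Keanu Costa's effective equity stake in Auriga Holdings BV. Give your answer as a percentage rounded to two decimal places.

95.00%

Keanu reaches Auriga along 4 paths.
Via Cinder: 100% × 50% = 50%.
Via Arbor → Ridgeback: 45% × 100% × 50% = 22.5%.
Via Cinder → Arbor → Ridgeback: 100% × 25% × 100% × 50% = 12.5%.
Via Orbis → Arbor → Ridgeback: 100% × 20% × 100% × 50% = 10%.
Total: 50% + 22.5% + 12.5% + 10% = 95%.
Rounded: 95.00%.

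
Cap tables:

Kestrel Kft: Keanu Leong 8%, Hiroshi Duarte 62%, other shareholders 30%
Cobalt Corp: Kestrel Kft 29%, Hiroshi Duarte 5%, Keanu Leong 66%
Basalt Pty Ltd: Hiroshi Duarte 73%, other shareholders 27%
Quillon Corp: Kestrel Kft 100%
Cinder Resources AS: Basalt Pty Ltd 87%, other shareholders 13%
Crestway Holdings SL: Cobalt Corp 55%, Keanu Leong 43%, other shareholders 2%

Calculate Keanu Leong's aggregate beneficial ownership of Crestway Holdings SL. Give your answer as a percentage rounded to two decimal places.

80.58%

Keanu reaches Crestway along 3 paths.
Via Kestrel → Cobalt: 8% × 29% × 55% = 1.276%.
Via Cobalt: 66% × 55% = 36.3%.
Direct stake: 43% = 43%.
Total: 1.276% + 36.3% + 43% = 80.576%.
Rounded: 80.58%.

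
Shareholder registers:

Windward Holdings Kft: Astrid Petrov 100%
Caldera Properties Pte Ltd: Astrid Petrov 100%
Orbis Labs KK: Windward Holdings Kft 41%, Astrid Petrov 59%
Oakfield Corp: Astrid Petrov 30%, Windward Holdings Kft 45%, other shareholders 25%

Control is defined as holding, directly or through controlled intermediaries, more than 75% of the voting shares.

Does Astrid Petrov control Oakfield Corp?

No

Astrid holds 100% of Windward, so Astrid controls Windward.
Astrid holds 100% of Caldera, so Astrid controls Caldera.
Windward and Astrid together hold 41% + 59% = 100% of Orbis, so Astrid controls Orbis.
In Oakfield, Astrid's side holds only 30% + 45% = 75%, not > 75%.
So Astrid does not control Oakfield.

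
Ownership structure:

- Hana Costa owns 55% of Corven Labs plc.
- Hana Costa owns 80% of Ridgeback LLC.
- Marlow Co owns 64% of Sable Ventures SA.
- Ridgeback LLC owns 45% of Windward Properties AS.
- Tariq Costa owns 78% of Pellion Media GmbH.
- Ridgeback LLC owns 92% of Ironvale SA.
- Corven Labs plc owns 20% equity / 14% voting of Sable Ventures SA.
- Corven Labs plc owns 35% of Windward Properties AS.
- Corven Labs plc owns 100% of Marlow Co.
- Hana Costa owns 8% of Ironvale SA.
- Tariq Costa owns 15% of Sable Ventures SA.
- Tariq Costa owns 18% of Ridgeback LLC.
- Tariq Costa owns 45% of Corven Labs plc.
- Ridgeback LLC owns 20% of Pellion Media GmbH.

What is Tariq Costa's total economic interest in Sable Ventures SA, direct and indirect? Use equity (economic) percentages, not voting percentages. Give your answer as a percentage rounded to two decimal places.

Tariq reaches Sable along 3 paths.
Direct stake: 15% = 15%.
Via Corven: 45% × 20% = 9%.
Via Corven → Marlow: 45% × 100% × 64% = 28.8%.
Total: 15% + 9% + 28.8% = 52.8%.
Rounded: 52.80%.

52.80%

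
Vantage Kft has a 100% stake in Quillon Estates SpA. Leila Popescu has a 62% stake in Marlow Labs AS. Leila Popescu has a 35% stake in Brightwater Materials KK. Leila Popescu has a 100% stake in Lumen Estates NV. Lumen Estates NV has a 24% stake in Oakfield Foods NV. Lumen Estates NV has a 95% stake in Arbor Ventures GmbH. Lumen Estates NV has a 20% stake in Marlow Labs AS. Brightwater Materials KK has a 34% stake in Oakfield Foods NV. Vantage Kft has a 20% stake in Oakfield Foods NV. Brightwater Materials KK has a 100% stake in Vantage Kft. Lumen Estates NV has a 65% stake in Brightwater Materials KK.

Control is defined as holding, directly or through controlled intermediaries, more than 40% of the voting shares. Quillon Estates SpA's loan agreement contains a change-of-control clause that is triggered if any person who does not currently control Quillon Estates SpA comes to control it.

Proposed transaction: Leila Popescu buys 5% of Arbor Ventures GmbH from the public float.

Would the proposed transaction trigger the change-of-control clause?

The purchase changes only Leila's holdings, so Leila is the only person who could newly come to control Quillon.
Leila holds 100% of Lumen, so Leila controls Lumen.
Leila and Lumen together hold 35% + 65% = 100% of Brightwater, so Leila controls Brightwater.
Brightwater holds 100% of Vantage, so Leila controls Vantage.
Vantage holds 100% of Quillon, so Leila controls Quillon.
So Leila already controls Quillon before the transaction.
After the purchase, Leila holds 5% of Arbor directly.
Leila controlled Quillon already, so this is not a new person acquiring control; every other person's position is unchanged or reduced.
No new person acquires control, so the clause is not triggered.

No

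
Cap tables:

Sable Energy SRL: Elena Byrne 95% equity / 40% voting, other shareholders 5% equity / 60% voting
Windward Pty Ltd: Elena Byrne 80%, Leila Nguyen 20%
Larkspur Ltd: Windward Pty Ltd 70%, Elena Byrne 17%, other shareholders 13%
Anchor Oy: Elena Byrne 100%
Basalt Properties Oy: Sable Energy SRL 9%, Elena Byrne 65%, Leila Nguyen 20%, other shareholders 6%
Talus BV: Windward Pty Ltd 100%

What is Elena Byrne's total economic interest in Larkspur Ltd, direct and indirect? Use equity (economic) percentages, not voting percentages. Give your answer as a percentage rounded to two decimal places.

Elena reaches Larkspur along 2 paths.
Via Windward: 80% × 70% = 56%.
Direct stake: 17% = 17%.
Total: 56% + 17% = 73%.
Rounded: 73.00%.

73.00%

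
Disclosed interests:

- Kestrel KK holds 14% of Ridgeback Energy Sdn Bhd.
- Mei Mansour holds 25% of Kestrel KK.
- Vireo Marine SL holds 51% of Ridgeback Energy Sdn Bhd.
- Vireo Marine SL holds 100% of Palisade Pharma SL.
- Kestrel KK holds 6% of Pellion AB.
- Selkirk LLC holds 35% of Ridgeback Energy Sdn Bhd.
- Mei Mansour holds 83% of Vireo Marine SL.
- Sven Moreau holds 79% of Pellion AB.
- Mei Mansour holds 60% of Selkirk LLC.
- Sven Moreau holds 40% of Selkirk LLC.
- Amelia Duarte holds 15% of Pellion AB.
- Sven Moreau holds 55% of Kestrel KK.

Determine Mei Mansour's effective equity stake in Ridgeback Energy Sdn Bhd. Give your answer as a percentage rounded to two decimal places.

66.83%

Mei reaches Ridgeback along 3 paths.
Via Kestrel: 25% × 14% = 3.5%.
Via Selkirk: 60% × 35% = 21%.
Via Vireo: 83% × 51% = 42.33%.
Total: 3.5% + 21% + 42.33% = 66.83%.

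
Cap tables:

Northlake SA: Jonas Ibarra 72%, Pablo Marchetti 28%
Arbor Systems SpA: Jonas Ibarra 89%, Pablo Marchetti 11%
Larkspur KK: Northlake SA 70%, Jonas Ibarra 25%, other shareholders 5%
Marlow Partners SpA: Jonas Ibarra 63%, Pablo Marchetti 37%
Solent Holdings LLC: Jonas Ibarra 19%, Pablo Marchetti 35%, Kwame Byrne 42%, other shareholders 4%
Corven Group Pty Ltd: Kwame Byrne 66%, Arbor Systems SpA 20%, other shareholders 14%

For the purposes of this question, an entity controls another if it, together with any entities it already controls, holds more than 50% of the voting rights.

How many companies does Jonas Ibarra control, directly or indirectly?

4

Jonas holds 72% of Northlake, so Jonas controls Northlake.
Jonas holds 89% of Arbor, so Jonas controls Arbor.
Northlake and Jonas together hold 70% + 25% = 95% of Larkspur, so Jonas controls Larkspur.
Jonas holds 63% of Marlow, so Jonas controls Marlow.
No other company's threshold is met.
Jonas controls 4 companies.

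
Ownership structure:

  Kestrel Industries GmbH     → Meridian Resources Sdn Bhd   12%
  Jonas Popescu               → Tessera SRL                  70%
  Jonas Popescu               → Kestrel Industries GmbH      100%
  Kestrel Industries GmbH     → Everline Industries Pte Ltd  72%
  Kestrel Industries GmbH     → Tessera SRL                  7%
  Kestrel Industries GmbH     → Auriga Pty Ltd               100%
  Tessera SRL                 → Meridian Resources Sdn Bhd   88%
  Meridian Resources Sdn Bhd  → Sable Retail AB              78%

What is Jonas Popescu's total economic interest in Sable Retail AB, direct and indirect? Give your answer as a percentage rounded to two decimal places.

Jonas reaches Sable along 3 paths.
Via Tessera → Meridian: 70% × 88% × 78% = 48.048%.
Via Kestrel → Tessera → Meridian: 100% × 7% × 88% × 78% = 4.8048%.
Via Kestrel → Meridian: 100% × 12% × 78% = 9.36%.
Total: 48.048% + 4.8048% + 9.36% = 62.2128%.
Rounded: 62.21%.

62.21%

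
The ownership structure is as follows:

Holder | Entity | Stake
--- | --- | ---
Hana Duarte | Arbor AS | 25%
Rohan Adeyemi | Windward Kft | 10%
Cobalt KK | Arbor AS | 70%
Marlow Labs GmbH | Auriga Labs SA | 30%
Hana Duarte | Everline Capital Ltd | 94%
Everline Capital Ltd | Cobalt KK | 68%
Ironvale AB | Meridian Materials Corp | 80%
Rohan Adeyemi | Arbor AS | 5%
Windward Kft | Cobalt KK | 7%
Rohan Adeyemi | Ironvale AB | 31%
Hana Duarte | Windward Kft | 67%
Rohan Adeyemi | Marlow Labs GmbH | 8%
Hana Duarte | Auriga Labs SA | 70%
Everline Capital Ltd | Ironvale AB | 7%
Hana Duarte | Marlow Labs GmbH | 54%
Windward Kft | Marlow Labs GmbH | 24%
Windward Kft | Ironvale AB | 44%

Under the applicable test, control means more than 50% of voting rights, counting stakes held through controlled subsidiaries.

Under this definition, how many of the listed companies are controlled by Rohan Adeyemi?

Rohan's largest direct stake is 31% in Ironvale, which does not meet the threshold.
Rohan controls 0 companies.

0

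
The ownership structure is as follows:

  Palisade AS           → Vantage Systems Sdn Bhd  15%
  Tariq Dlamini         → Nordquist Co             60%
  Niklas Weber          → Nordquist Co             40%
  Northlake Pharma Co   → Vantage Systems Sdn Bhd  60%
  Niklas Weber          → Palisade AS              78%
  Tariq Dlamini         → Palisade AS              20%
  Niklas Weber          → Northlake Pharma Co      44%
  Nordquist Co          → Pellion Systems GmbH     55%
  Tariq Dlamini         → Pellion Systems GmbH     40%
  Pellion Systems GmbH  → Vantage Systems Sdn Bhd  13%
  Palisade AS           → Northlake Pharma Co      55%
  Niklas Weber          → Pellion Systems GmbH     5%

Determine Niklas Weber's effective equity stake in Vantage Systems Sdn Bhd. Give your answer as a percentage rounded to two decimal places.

Niklas reaches Vantage along 5 paths.
Via Pellion: 5% × 13% = 0.65%.
Via Nordquist → Pellion: 40% × 55% × 13% = 2.86%.
Via Palisade → Northlake: 78% × 55% × 60% = 25.74%.
Via Northlake: 44% × 60% = 26.4%.
Via Palisade: 78% × 15% = 11.7%.
Total: 0.65% + 2.86% + 25.74% + 26.4% + 11.7% = 67.35%.

67.35%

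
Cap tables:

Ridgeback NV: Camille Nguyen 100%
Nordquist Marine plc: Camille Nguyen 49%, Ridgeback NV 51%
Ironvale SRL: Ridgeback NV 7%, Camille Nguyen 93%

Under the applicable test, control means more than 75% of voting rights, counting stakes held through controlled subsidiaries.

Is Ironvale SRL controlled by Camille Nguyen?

Camille holds 100% of Ridgeback, so Camille controls Ridgeback.
Ridgeback and Camille together hold 7% + 93% = 100% of Ironvale, so Camille controls Ironvale.

Yes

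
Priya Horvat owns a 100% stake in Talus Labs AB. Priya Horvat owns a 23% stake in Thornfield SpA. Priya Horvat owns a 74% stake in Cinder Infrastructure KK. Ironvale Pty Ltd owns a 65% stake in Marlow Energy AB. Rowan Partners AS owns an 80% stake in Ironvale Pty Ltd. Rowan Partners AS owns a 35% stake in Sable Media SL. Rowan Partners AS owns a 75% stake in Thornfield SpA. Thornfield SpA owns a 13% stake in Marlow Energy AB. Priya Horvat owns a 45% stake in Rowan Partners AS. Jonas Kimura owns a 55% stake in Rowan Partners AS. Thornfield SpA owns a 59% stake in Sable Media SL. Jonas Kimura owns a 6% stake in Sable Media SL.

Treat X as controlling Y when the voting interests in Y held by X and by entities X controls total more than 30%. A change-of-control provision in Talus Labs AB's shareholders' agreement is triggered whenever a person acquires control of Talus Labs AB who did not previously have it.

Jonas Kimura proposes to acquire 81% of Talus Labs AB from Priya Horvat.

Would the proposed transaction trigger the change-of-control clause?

The purchase adds only to Jonas's holdings (Priya's stake shrinks), so Jonas is the only person who could newly come to control Talus.
Jonas holds 55% of Rowan, so Jonas controls Rowan.
Rowan holds 75% of Thornfield, so Jonas controls Thornfield.
Rowan holds 80% of Ironvale, so Jonas controls Ironvale.
Ironvale and Thornfield together hold 65% + 13% = 78% of Marlow, so Jonas controls Marlow.
Jonas and Thornfield and Rowan together hold 6% + 59% + 35% = 100% of Sable, so Jonas controls Sable.
Neither Jonas nor any entity Jonas controls holds any voting interest in Talus.
So before the transaction, Jonas does not control Talus.
After the purchase, Jonas holds 81% of Talus directly, and Priya's stake falls to 19%.
Jonas holds 81% of Talus, so Jonas controls Talus.
Jonas did not control Talus before and does after, so the clause is triggered.

Yes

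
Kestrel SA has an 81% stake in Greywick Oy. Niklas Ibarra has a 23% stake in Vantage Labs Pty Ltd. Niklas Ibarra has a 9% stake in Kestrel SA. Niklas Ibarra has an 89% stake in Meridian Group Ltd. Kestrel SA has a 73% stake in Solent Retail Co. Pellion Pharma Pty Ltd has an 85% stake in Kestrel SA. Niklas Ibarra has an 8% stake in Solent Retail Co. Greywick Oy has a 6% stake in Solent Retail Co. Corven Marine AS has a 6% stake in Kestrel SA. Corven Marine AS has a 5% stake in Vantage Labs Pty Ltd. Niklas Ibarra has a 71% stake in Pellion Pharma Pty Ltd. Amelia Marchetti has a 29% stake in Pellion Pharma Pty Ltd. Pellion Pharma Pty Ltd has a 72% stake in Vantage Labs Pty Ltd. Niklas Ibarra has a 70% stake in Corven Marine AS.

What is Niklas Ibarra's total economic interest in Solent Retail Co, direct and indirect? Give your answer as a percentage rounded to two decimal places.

Niklas reaches Solent along 7 paths.
Direct stake: 8% = 8%.
Via Pellion → Kestrel → Greywick: 71% × 85% × 81% × 6% = 2.93301%.
Via Corven → Kestrel → Greywick: 70% × 6% × 81% × 6% = 0.20412%.
Via Kestrel → Greywick: 9% × 81% × 6% = 0.4374%.
Via Pellion → Kestrel: 71% × 85% × 73% = 44.0555%.
Via Corven → Kestrel: 70% × 6% × 73% = 3.066%.
Via Kestrel: 9% × 73% = 6.57%.
Total: 8% + 2.93301% + 0.20412% + 0.4374% + 44.0555% + 3.066% + 6.57% = 65.26603%.
Rounded: 65.27%.

65.27%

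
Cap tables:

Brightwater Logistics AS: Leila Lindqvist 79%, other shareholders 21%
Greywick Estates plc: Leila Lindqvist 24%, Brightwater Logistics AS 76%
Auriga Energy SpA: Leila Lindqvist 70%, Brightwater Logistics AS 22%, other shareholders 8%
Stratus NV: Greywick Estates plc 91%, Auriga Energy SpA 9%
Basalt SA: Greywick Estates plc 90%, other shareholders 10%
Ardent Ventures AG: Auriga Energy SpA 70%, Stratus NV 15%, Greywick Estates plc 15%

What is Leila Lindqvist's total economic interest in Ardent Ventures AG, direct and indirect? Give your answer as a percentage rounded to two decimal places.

86.42%

Leila reaches Ardent along 8 paths.
Via Auriga: 70% × 70% = 49%.
Via Brightwater → Auriga: 79% × 22% × 70% = 12.166%.
Via Greywick → Stratus: 24% × 91% × 15% = 3.276%.
Via Brightwater → Greywick → Stratus: 79% × 76% × 91% × 15% = 8.19546%.
Via Auriga → Stratus: 70% × 9% × 15% = 0.945%.
Via Brightwater → Auriga → Stratus: 79% × 22% × 9% × 15% = 0.23463%.
Via Greywick: 24% × 15% = 3.6%.
Via Brightwater → Greywick: 79% × 76% × 15% = 9.006%.
Total: 49% + 12.166% + 3.276% + 8.19546% + 0.945% + 0.23463% + 3.6% + 9.006% = 86.42309%.
Rounded: 86.42%.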